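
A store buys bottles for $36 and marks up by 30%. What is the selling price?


Calculate the markup amount:
30% of $36 = $10.80
Add to cost:
$36 + $10.80 = $46.80

$46.80


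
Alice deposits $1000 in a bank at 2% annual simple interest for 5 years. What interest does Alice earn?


Use the formula I = P x R x T / 100
P x R x T = 1000 x 2 x 5 = 10000
I = 10000 / 100 = $100

$100


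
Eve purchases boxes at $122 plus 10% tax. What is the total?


Calculate the tax:
10% of $122 = $12.20
Add tax to price:
$122 + $12.20 = $134.20

$134.20


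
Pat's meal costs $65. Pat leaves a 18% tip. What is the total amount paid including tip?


Calculate the tip:
18% of $65 = $11.70
Add tip to meal cost:
$65 + $11.70 = $76.70

$76.70


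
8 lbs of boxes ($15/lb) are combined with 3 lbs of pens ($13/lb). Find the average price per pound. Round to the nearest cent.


Cost of boxes:
8 x $15 = $120
Cost of pens:
3 x $13 = $39
Total cost: $120 + $39 = $159
Total weight: 11 lbs
Average: $159 / 11 = $14.4545... ≈ $14.45/lb

$14.45/lb


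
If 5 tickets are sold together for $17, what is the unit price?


Total cost: $17
Number of items: 5
Unit price: $17 / 5 = $3.40

$3.40


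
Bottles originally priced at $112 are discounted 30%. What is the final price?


Calculate the discount amount:
30% of $112 = $33.60
Subtract from original:
$112 - $33.60 = $78.40

$78.40


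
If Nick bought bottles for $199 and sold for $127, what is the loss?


Selling price = $127
Cost price = $199
Loss = cost price - selling price:
Loss = $199 - $127 = $72

$72


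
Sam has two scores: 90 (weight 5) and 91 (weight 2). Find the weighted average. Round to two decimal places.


Weighted sum:
5 x 90 + 2 x 91 = 632
Total weight:
5 + 2 = 7
Weighted average:
632 / 7 = 90.2857... ≈ 90.29

90.29


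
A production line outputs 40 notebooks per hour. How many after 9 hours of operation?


Production rate: 40 notebooks per hour
Time: 9 hours
Total: 40 x 9 = 360 notebooks

360 notebooks


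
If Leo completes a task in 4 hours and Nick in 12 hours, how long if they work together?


Leo's rate: 1/4 of the job per hour
Nick's rate: 1/12 of the job per hour
Combined rate: 1/4 + 1/12 = 1/3 per hour
Time = 1 / (1/3) = 3 hours

3 hours


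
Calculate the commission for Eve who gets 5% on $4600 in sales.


Convert rate to decimal:
5% = 0.05
Multiply by sales:
$4600 x 0.05 = $230

$230


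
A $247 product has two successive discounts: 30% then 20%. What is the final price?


First discount:
30% of $247 = $74.10
Price after first discount:
$247 - $74.10 = $172.90
Second discount:
20% of $172.90 = $34.58
Final price:
$172.90 - $34.58 = $138.32

$138.32


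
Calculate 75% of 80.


Convert percentage to decimal:
75% = 0.75
Multiply:
80 x 0.75 = 60

60


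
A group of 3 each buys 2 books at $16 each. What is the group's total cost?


Cost per person:
2 x $16 = $32
Group total:
3 x $32 = $96

$96


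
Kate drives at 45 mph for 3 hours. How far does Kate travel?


Use the formula: distance = speed x time
Speed = 45 mph, Time = 3 hours
45 x 3 = 135 miles

135 miles


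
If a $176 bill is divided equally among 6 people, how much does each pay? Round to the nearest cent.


Total bill: $176
Number of people: 6
Each pays: $176 / 6 = $29.3333... ≈ $29.33

$29.33


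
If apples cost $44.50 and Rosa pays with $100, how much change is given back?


Start with the amount paid:
$100
Subtract the price:
$100 - $44.50 = $55.50

$55.50


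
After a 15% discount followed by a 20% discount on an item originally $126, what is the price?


First discount:
15% of $126 = $18.90
Price after first discount:
$126 - $18.90 = $107.10
Second discount:
20% of $107.10 = $21.42
Final price:
$107.10 - $21.42 = $85.68

$85.68


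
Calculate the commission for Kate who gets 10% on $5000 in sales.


Convert rate to decimal:
10% = 0.1
Multiply by sales:
$5000 x 0.1 = $500

$500


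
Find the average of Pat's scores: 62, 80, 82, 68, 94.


Add the scores:
62 + 80 + 82 + 68 + 94 = 386
Divide by the number of tests:
386 / 5 = 77.2

77.2


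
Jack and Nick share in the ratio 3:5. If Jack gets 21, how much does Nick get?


Find the multiplier:
21 / 3 = 7
Apply to Nick's share:
5 x 7 = 35

35


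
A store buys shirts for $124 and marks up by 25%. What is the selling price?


Calculate the markup amount:
25% of $124 = $31
Add to cost:
$124 + $31 = $155

$155


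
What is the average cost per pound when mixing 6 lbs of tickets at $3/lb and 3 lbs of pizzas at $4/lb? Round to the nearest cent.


Cost of tickets:
6 x $3 = $18
Cost of pizzas:
3 x $4 = $12
Total cost: $18 + $12 = $30
Total weight: 9 lbs
Average: $30 / 9 = $3.3333... ≈ $3.33/lb

$3.33/lb


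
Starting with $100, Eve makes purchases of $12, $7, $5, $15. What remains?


Add up expenses:
$12 + $7 + $5 + $15 = $39
Subtract from budget:
$100 - $39 = $61

$61


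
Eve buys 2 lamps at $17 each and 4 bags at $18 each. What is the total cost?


Cost of lamps:
2 x $17 = $34
Cost of bags:
4 x $18 = $72
Add both:
$34 + $72 = $106

$106


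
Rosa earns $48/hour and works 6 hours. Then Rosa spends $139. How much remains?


Calculate earnings:
6 x $48 = $288
Subtract spending:
$288 - $139 = $149

$149


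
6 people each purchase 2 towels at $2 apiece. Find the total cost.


Cost per person:
2 x $2 = $4
Group total:
6 x $4 = $24

$24


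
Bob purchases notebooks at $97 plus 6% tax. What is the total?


Calculate the tax:
6% of $97 = $5.82
Add tax to price:
$97 + $5.82 = $102.82

$102.82


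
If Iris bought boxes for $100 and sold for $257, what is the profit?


Selling price = $257
Cost price = $100
Profit = selling price - cost price:
Profit = $257 - $100 = $157

$157


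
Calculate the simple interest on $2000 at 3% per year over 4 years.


Use the formula I = P x R x T / 100
P x R x T = 2000 x 3 x 4 = 24000
I = 24000 / 100 = $240

$240


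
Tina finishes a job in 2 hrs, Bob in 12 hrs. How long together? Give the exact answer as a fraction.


Tina's rate: 1/2 of the job per hour
Bob's rate: 1/12 of the job per hour
Combined rate: 1/2 + 1/12 = 7/12 per hour
Time = 1 / (7/12) = 12/7 hours (≈ 1.71 hours)

12/7 hours


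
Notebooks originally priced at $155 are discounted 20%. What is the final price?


Calculate the discount amount:
20% of $155 = $31
Subtract from original:
$155 - $31 = $124

$124


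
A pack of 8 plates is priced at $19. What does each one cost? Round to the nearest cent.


Total cost: $19
Number of items: 8
Unit price: $19 / 8 = $2.375 ≈ $2.38

$2.38


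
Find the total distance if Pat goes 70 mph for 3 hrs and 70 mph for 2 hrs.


Leg 1 distance:
70 x 3 = 210 miles
Leg 2 distance:
70 x 2 = 140 miles
Total distance:
210 + 140 = 350 miles

350 miles


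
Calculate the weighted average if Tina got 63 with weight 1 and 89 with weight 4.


Weighted sum:
1 x 63 + 4 x 89 = 419
Total weight:
1 + 4 = 5
Weighted average:
419 / 5 = 83.8

83.8


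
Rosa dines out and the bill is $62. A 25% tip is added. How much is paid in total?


Calculate the tip:
25% of $62 = $15.50
Add tip to meal cost:
$62 + $15.50 = $77.50

$77.50


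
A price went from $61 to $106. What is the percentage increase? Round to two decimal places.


Find the absolute change:
|106 - 61| = 45
Divide by original and multiply by 100:
45 / 61 x 100 = 73.7704...% ≈ 73.77%

73.77%


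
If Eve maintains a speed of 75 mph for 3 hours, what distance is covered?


Use the formula: distance = speed x time
Speed = 75 mph, Time = 3 hours
75 x 3 = 225 miles

225 miles


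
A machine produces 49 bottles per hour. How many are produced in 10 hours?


Production rate: 49 bottles per hour
Time: 10 hours
Total: 49 x 10 = 490 bottles

490 bottles


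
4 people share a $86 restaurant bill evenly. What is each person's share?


Total bill: $86
Number of people: 4
Each pays: $86 / 4 = $21.50

$21.50


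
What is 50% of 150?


Convert percentage to decimal:
50% = 0.5
Multiply:
150 x 0.5 = 75

75


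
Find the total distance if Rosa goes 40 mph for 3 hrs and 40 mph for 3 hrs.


Leg 1 distance:
40 x 3 = 120 miles
Leg 2 distance:
40 x 3 = 120 miles
Total distance:
120 + 120 = 240 miles

240 miles


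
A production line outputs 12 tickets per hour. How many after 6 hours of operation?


Production rate: 12 tickets per hour
Time: 6 hours
Total: 12 x 6 = 72 tickets

72 tickets


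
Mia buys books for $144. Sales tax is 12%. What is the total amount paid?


Calculate the tax:
12% of $144 = $17.28
Add tax to price:
$144 + $17.28 = $161.28

$161.28


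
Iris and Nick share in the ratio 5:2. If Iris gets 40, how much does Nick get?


Find the multiplier:
40 / 5 = 8
Apply to Nick's share:
2 x 8 = 16

16


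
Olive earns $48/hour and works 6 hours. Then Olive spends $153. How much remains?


Calculate earnings:
6 x $48 = $288
Subtract spending:
$288 - $153 = $135

$135


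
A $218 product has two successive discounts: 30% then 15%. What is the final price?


First discount:
30% of $218 = $65.40
Price after first discount:
$218 - $65.40 = $152.60
Second discount:
15% of $152.60 = $22.89
Final price:
$152.60 - $22.89 = $129.71

$129.71


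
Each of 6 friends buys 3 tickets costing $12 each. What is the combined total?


Cost per person:
3 x $12 = $36
Group total:
6 x $36 = $216

$216


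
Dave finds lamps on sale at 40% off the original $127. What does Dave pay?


Calculate the discount amount:
40% of $127 = $50.80
Subtract from original:
$127 - $50.80 = $76.20

$76.20


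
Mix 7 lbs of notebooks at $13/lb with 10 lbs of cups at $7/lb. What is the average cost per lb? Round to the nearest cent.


Cost of notebooks:
7 x $13 = $91
Cost of cups:
10 x $7 = $70
Total cost: $91 + $70 = $161
Total weight: 17 lbs
Average: $161 / 17 = $9.4705... ≈ $9.47/lb

$9.47/lb


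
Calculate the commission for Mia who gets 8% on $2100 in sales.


Convert rate to decimal:
8% = 0.08
Multiply by sales:
$2100 x 0.08 = $168

$168


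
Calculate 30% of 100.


Convert percentage to decimal:
30% = 0.3
Multiply:
100 x 0.3 = 30

30


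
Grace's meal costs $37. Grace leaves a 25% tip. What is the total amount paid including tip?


Calculate the tip:
25% of $37 = $9.25
Add tip to meal cost:
$37 + $9.25 = $46.25

$46.25


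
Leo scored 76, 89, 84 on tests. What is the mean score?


Add the scores:
76 + 89 + 84 = 249
Divide by the number of tests:
249 / 3 = 83

83


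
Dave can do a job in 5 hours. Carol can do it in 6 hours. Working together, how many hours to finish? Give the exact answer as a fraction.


Dave's rate: 1/5 of the job per hour
Carol's rate: 1/6 of the job per hour
Combined rate: 1/5 + 1/6 = 11/30 per hour
Time = 1 / (11/30) = 30/11 hours (≈ 2.73 hours)

30/11 hours


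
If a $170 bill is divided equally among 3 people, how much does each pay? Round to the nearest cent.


Total bill: $170
Number of people: 3
Each pays: $170 / 3 = $56.6666... ≈ $56.67

$56.67


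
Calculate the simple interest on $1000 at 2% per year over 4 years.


Use the formula I = P x R x T / 100
P x R x T = 1000 x 2 x 4 = 8000
I = 8000 / 100 = $80

$80


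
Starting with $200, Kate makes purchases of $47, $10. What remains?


Add up expenses:
$47 + $10 = $57
Subtract from budget:
$200 - $57 = $143

$143


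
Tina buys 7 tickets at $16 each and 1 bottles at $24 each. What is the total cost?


Cost of tickets:
7 x $16 = $112
Cost of bottles:
1 x $24 = $24
Add both:
$112 + $24 = $136

$136


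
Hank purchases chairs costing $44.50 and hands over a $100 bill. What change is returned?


Start with the amount paid:
$100
Subtract the price:
$100 - $44.50 = $55.50

$55.50


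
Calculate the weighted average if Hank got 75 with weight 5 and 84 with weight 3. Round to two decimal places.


Weighted sum:
5 x 75 + 3 x 84 = 627
Total weight:
5 + 3 = 8
Weighted average:
627 / 8 = 78.375 ≈ 78.38

78.38


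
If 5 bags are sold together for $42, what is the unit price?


Total cost: $42
Number of items: 5
Unit price: $42 / 5 = $8.40

$8.40


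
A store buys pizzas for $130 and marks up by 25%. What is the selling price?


Calculate the markup amount:
25% of $130 = $32.50
Add to cost:
$130 + $32.50 = $162.50

$162.50


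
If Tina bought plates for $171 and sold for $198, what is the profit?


Selling price = $198
Cost price = $171
Profit = selling price - cost price:
Profit = $198 - $171 = $27

$27


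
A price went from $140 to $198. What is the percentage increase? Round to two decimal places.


Find the absolute change:
|198 - 140| = 58
Divide by original and multiply by 100:
58 / 140 x 100 = 41.4285...% ≈ 41.43%

41.43%


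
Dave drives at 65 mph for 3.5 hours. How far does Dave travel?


Use the formula: distance = speed x time
Speed = 65 mph, Time = 3.5 hours
65 x 3.5 = 227.5 miles

227.5 miles


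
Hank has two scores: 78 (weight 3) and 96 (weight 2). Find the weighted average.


Weighted sum:
3 x 78 + 2 x 96 = 426
Total weight:
3 + 2 = 5
Weighted average:
426 / 5 = 85.2

85.2


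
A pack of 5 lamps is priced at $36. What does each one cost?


Total cost: $36
Number of items: 5
Unit price: $36 / 5 = $7.20

$7.20


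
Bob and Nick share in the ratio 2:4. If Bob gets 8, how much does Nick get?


Find the multiplier:
8 / 2 = 4
Apply to Nick's share:
4 x 4 = 16

16


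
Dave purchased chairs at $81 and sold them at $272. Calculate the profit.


Selling price = $272
Cost price = $81
Profit = selling price - cost price:
Profit = $272 - $81 = $191

$191


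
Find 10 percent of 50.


Convert percentage to decimal:
10% = 0.1
Multiply:
50 x 0.1 = 5

5


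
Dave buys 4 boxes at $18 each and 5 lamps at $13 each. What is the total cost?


Cost of boxes:
4 x $18 = $72
Cost of lamps:
5 x $13 = $65
Add both:
$72 + $65 = $137

$137


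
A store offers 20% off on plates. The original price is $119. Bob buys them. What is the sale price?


Calculate the discount amount:
20% of $119 = $23.80
Subtract from original:
$119 - $23.80 = $95.20

$95.20


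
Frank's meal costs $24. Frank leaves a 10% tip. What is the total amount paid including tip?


Calculate the tip:
10% of $24 = $2.40
Add tip to meal cost:
$24 + $2.40 = $26.40

$26.40


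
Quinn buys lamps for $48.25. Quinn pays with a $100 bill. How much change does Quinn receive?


Start with the amount paid:
$100
Subtract the price:
$100 - $48.25 = $51.75

$51.75


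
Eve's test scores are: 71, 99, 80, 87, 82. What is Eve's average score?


Add the scores:
71 + 99 + 80 + 87 + 82 = 419
Divide by the number of tests:
419 / 5 = 83.8

83.8


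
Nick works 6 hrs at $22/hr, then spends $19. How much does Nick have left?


Calculate earnings:
6 x $22 = $132
Subtract spending:
$132 - $19 = $113

$113


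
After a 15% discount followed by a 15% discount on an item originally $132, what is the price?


First discount:
15% of $132 = $19.80
Price after first discount:
$132 - $19.80 = $112.20
Second discount:
15% of $112.20 = $16.83
Final price:
$112.20 - $16.83 = $95.37

$95.37


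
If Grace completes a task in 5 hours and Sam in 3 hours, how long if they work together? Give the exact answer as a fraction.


Grace's rate: 1/5 of the job per hour
Sam's rate: 1/3 of the job per hour
Combined rate: 1/5 + 1/3 = 8/15 per hour
Time = 1 / (8/15) = 15/8 hours (≈ 1.88 hours)

15/8 hours


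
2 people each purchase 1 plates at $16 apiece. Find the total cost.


Cost per person:
1 x $16 = $16
Group total:
2 x $16 = $32

$32


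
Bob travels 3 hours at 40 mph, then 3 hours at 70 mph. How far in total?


Leg 1 distance:
40 x 3 = 120 miles
Leg 2 distance:
70 x 3 = 210 miles
Total distance:
120 + 210 = 330 miles

330 miles


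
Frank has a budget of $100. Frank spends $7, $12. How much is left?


Add up expenses:
$7 + $12 = $19
Subtract from budget:
$100 - $19 = $81

$81


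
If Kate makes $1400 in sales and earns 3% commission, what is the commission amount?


Convert rate to decimal:
3% = 0.03
Multiply by sales:
$1400 x 0.03 = $42

$42


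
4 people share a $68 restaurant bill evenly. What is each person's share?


Total bill: $68
Number of people: 4
Each pays: $68 / 4 = $17

$17


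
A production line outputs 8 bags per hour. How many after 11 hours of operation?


Production rate: 8 bags per hour
Time: 11 hours
Total: 8 x 11 = 88 bags

88 bags


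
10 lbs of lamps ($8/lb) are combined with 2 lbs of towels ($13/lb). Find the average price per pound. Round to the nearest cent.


Cost of lamps:
10 x $8 = $80
Cost of towels:
2 x $13 = $26
Total cost: $80 + $26 = $106
Total weight: 12 lbs
Average: $106 / 12 = $8.8333... ≈ $8.83/lb

$8.83/lb


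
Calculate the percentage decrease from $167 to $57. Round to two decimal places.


Find the absolute change:
|57 - 167| = 110
Divide by original and multiply by 100:
110 / 167 x 100 = 65.8682...% ≈ 65.87%

65.87%


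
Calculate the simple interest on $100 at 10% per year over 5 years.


Use the formula I = P x R x T / 100
P x R x T = 100 x 10 x 5 = 5000
I = 5000 / 100 = $50

$50


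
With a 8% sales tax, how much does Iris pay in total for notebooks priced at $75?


Calculate the tax:
8% of $75 = $6
Add tax to price:
$75 + $6 = $81

$81


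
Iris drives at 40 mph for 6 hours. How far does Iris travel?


Use the formula: distance = speed x time
Speed = 40 mph, Time = 6 hours
40 x 6 = 240 miles

240 miles


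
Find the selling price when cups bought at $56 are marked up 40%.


Calculate the markup amount:
40% of $56 = $22.40
Add to cost:
$56 + $22.40 = $78.40

$78.40


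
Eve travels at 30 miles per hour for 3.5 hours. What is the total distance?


Use the formula: distance = speed x time
Speed = 30 mph, Time = 3.5 hours
30 x 3.5 = 105 miles

105 miles


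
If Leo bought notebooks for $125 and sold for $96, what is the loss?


Selling price = $96
Cost price = $125
Loss = cost price - selling price:
Loss = $125 - $96 = $29

$29


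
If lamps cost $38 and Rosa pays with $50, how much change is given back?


Start with the amount paid:
$50
Subtract the price:
$50 - $38 = $12

$12


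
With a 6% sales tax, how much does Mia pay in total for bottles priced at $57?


Calculate the tax:
6% of $57 = $3.42
Add tax to price:
$57 + $3.42 = $60.42

$60.42


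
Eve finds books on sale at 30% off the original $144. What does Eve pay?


Calculate the discount amount:
30% of $144 = $43.20
Subtract from original:
$144 - $43.20 = $100.80

$100.80


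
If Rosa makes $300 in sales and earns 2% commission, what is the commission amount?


Convert rate to decimal:
2% = 0.02
Multiply by sales:
$300 x 0.02 = $6

$6


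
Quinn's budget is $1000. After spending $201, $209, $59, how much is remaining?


Add up expenses:
$201 + $209 + $59 = $469
Subtract from budget:
$1000 - $469 = $531

$531


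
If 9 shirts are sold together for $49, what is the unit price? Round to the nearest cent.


Total cost: $49
Number of items: 9
Unit price: $49 / 9 = $5.4444... ≈ $5.44

$5.44


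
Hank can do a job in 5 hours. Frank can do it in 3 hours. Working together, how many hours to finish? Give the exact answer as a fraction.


Hank's rate: 1/5 of the job per hour
Frank's rate: 1/3 of the job per hour
Combined rate: 1/5 + 1/3 = 8/15 per hour
Time = 1 / (8/15) = 15/8 hours (≈ 1.88 hours)

15/8 hours


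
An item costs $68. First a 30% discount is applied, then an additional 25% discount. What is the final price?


First discount:
30% of $68 = $20.40
Price after first discount:
$68 - $20.40 = $47.60
Second discount:
25% of $47.60 = $11.90
Final price:
$47.60 - $11.90 = $35.70

$35.70


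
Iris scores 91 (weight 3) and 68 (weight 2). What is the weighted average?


Weighted sum:
3 x 91 + 2 x 68 = 409
Total weight:
3 + 2 = 5
Weighted average:
409 / 5 = 81.8

81.8


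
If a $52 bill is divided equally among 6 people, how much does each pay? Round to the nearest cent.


Total bill: $52
Number of people: 6
Each pays: $52 / 6 = $8.6666... ≈ $8.67

$8.67


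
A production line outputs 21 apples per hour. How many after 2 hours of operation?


Production rate: 21 apples per hour
Time: 2 hours
Total: 21 x 2 = 42 apples

42 apples


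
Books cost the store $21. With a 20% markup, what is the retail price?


Calculate the markup amount:
20% of $21 = $4.20
Add to cost:
$21 + $4.20 = $25.20

$25.20


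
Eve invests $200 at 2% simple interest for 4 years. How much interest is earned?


Use the formula I = P x R x T / 100
P x R x T = 200 x 2 x 4 = 1600
I = 1600 / 100 = $16

$16


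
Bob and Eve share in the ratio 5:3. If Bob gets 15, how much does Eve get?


Find the multiplier:
15 / 5 = 3
Apply to Eve's share:
3 x 3 = 9

9


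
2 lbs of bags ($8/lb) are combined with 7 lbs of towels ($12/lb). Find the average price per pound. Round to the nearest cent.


Cost of bags:
2 x $8 = $16
Cost of towels:
7 x $12 = $84
Total cost: $16 + $84 = $100
Total weight: 9 lbs
Average: $100 / 9 = $11.1111... ≈ $11.11/lb

$11.11/lb


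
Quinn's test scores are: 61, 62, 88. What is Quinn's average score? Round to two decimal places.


Add the scores:
61 + 62 + 88 = 211
Divide by the number of tests:
211 / 3 = 70.3333... ≈ 70.33

70.33


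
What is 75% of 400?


Convert percentage to decimal:
75% = 0.75
Multiply:
400 x 0.75 = 300

300


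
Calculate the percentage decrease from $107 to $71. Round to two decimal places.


Find the absolute change:
|71 - 107| = 36
Divide by original and multiply by 100:
36 / 107 x 100 = 33.6448...% ≈ 33.64%

33.64%


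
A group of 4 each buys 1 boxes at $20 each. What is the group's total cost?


Cost per person:
1 x $20 = $20
Group total:
4 x $20 = $80

$80


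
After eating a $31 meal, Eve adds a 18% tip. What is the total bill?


Calculate the tip:
18% of $31 = $5.58
Add tip to meal cost:
$31 + $5.58 = $36.58

$36.58


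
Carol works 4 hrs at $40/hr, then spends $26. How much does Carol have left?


Calculate earnings:
4 x $40 = $160
Subtract spending:
$160 - $26 = $134

$134


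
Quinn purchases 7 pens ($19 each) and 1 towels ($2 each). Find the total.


Cost of pens:
7 x $19 = $133
Cost of towels:
1 x $2 = $2
Add both:
$133 + $2 = $135

$135


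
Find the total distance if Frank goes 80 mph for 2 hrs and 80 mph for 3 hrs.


Leg 1 distance:
80 x 2 = 160 miles
Leg 2 distance:
80 x 3 = 240 miles
Total distance:
160 + 240 = 400 miles

400 miles


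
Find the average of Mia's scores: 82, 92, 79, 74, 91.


Add the scores:
82 + 92 + 79 + 74 + 91 = 418
Divide by the number of tests:
418 / 5 = 83.6

83.6


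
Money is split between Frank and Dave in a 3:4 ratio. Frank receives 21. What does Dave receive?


Find the multiplier:
21 / 3 = 7
Apply to Dave's share:
4 x 7 = 28

28


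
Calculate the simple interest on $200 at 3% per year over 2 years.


Use the formula I = P x R x T / 100
P x R x T = 200 x 3 x 2 = 1200
I = 1200 / 100 = $12

$12


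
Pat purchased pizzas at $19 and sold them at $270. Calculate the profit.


Selling price = $270
Cost price = $19
Profit = selling price - cost price:
Profit = $270 - $19 = $251

$251


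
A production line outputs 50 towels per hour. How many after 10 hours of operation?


Production rate: 50 towels per hour
Time: 10 hours
Total: 50 x 10 = 500 towels

500 towels


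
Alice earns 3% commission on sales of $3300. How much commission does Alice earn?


Convert rate to decimal:
3% = 0.03
Multiply by sales:
$3300 x 0.03 = $99

$99


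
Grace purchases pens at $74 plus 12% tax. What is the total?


Calculate the tax:
12% of $74 = $8.88
Add tax to price:
$74 + $8.88 = $82.88

$82.88


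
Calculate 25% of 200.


Convert percentage to decimal:
25% = 0.25
Multiply:
200 x 0.25 = 50

50


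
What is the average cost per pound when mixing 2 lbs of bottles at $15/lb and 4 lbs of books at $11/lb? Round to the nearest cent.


Cost of bottles:
2 x $15 = $30
Cost of books:
4 x $11 = $44
Total cost: $30 + $44 = $74
Total weight: 6 lbs
Average: $74 / 6 = $12.3333... ≈ $12.33/lb

$12.33/lb


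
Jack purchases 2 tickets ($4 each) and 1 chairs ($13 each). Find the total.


Cost of tickets:
2 x $4 = $8
Cost of chairs:
1 x $13 = $13
Add both:
$8 + $13 = $21

$21


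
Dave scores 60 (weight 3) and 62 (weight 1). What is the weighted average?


Weighted sum:
3 x 60 + 1 x 62 = 242
Total weight:
3 + 1 = 4
Weighted average:
242 / 4 = 60.5

60.5


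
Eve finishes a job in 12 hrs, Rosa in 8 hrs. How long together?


Eve's rate: 1/12 of the job per hour
Rosa's rate: 1/8 of the job per hour
Combined rate: 1/12 + 1/8 = 5/24 per hour
Time = 1 / (5/24) = 24/5 = 4.8 hours

4.8 hours


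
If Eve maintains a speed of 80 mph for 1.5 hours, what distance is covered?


Use the formula: distance = speed x time
Speed = 80 mph, Time = 1.5 hours
80 x 1.5 = 120 miles

120 miles


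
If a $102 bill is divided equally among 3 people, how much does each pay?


Total bill: $102
Number of people: 3
Each pays: $102 / 3 = $34

$34


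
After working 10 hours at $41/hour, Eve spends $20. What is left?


Calculate earnings:
10 x $41 = $410
Subtract spending:
$410 - $20 = $390

$390


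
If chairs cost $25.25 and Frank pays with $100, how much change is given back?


Start with the amount paid:
$100
Subtract the price:
$100 - $25.25 = $74.75

$74.75


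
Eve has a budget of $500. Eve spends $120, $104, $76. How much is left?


Add up expenses:
$120 + $104 + $76 = $300
Subtract from budget:
$500 - $300 = $200

$200


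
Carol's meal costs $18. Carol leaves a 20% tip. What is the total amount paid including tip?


Calculate the tip:
20% of $18 = $3.60
Add tip to meal cost:
$18 + $3.60 = $21.60

$21.60


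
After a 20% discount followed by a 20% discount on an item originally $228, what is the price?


First discount:
20% of $228 = $45.60
Price after first discount:
$228 - $45.60 = $182.40
Second discount:
20% of $182.40 = $36.48
Final price:
$182.40 - $36.48 = $145.92

$145.92


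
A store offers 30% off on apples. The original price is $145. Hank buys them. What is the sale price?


Calculate the discount amount:
30% of $145 = $43.50
Subtract from original:
$145 - $43.50 = $101.50

$101.50


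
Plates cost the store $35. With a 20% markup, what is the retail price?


Calculate the markup amount:
20% of $35 = $7
Add to cost:
$35 + $7 = $42

$42


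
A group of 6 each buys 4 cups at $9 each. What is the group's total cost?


Cost per person:
4 x $9 = $36
Group total:
6 x $36 = $216

$216


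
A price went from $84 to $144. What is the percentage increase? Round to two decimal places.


Find the absolute change:
|144 - 84| = 60
Divide by original and multiply by 100:
60 / 84 x 100 = 71.4285...% ≈ 71.43%

71.43%


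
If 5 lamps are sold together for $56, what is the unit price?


Total cost: $56
Number of items: 5
Unit price: $56 / 5 = $11.20

$11.20


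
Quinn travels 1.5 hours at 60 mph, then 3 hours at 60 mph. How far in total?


Leg 1 distance:
60 x 1.5 = 90 miles
Leg 2 distance:
60 x 3 = 180 miles
Total distance:
90 + 180 = 270 miles

270 miles


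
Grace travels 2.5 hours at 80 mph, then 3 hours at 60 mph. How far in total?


Leg 1 distance:
80 x 2.5 = 200 miles
Leg 2 distance:
60 x 3 = 180 miles
Total distance:
200 + 180 = 380 miles

380 miles


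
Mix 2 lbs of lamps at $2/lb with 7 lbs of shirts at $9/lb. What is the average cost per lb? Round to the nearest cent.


Cost of lamps:
2 x $2 = $4
Cost of shirts:
7 x $9 = $63
Total cost: $4 + $63 = $67
Total weight: 9 lbs
Average: $67 / 9 = $7.4444... ≈ $7.44/lb

$7.44/lb


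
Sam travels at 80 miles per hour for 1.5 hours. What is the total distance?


Use the formula: distance = speed x time
Speed = 80 mph, Time = 1.5 hours
80 x 1.5 = 120 miles

120 miles


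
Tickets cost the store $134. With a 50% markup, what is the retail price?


Calculate the markup amount:
50% of $134 = $67
Add to cost:
$134 + $67 = $201

$201


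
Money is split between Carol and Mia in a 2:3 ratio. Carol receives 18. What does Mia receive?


Find the multiplier:
18 / 2 = 9
Apply to Mia's share:
3 x 9 = 27

27


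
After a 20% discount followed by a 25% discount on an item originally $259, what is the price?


First discount:
20% of $259 = $51.80
Price after first discount:
$259 - $51.80 = $207.20
Second discount:
25% of $207.20 = $51.80
Final price:
$207.20 - $51.80 = $155.40

$155.40


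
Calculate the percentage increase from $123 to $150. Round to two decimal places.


Find the absolute change:
|150 - 123| = 27
Divide by original and multiply by 100:
27 / 123 x 100 = 21.9512...% ≈ 21.95%

21.95%


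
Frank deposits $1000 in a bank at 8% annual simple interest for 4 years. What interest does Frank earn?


Use the formula I = P x R x T / 100
P x R x T = 1000 x 8 x 4 = 32000
I = 32000 / 100 = $320

$320


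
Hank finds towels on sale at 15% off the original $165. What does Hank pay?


Calculate the discount amount:
15% of $165 = $24.75
Subtract from original:
$165 - $24.75 = $140.25

$140.25


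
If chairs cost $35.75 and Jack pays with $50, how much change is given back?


Start with the amount paid:
$50
Subtract the price:
$50 - $35.75 = $14.25

$14.25


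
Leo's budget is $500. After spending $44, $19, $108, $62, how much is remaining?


Add up expenses:
$44 + $19 + $108 + $62 = $233
Subtract from budget:
$500 - $233 = $267

$267


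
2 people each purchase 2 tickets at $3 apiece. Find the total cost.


Cost per person:
2 x $3 = $6
Group total:
2 x $6 = $12

$12


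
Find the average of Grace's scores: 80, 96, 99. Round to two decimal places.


Add the scores:
80 + 96 + 99 = 275
Divide by the number of tests:
275 / 3 = 91.6666... ≈ 91.67

91.67


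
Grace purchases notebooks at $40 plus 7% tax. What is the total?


Calculate the tax:
7% of $40 = $2.80
Add tax to price:
$40 + $2.80 = $42.80

$42.80


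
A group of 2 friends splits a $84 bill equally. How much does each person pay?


Total bill: $84
Number of people: 2
Each pays: $84 / 2 = $42

$42


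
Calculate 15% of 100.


Convert percentage to decimal:
15% = 0.15
Multiply:
100 x 0.15 = 15

15


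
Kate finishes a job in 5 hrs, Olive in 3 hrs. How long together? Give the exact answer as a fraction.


Kate's rate: 1/5 of the job per hour
Olive's rate: 1/3 of the job per hour
Combined rate: 1/5 + 1/3 = 8/15 per hour
Time = 1 / (8/15) = 15/8 hours (≈ 1.88 hours)

15/8 hours


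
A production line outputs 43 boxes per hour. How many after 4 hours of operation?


Production rate: 43 boxes per hour
Time: 4 hours
Total: 43 x 4 = 172 boxes

172 boxes


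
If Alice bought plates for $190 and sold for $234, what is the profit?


Selling price = $234
Cost price = $190
Profit = selling price - cost price:
Profit = $234 - $190 = $44

$44


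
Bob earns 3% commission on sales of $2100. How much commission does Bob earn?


Convert rate to decimal:
3% = 0.03
Multiply by sales:
$2100 x 0.03 = $63

$63


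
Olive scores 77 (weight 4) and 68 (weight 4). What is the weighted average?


Weighted sum:
4 x 77 + 4 x 68 = 580
Total weight:
4 + 4 = 8
Weighted average:
580 / 8 = 72.5

72.5


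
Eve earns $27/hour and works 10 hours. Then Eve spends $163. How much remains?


Calculate earnings:
10 x $27 = $270
Subtract spending:
$270 - $163 = $107

$107


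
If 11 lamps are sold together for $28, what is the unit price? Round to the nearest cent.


Total cost: $28
Number of items: 11
Unit price: $28 / 11 = $2.5454... ≈ $2.55

$2.55


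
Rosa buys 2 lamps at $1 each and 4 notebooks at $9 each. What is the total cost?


Cost of lamps:
2 x $1 = $2
Cost of notebooks:
4 x $9 = $36
Add both:
$2 + $36 = $38

$38


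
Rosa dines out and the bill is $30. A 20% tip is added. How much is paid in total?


Calculate the tip:
20% of $30 = $6
Add tip to meal cost:
$30 + $6 = $36

$36


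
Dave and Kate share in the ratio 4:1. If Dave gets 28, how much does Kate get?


Find the multiplier:
28 / 4 = 7
Apply to Kate's share:
1 x 7 = 7

7


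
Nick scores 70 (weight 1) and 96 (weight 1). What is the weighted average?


Weighted sum:
1 x 70 + 1 x 96 = 166
Total weight:
1 + 1 = 2
Weighted average:
166 / 2 = 83

83


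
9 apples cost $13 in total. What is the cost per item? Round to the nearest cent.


Total cost: $13
Number of items: 9
Unit price: $13 / 9 = $1.4444... ≈ $1.44

$1.44


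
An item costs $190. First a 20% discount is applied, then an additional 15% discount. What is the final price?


First discount:
20% of $190 = $38
Price after first discount:
$190 - $38 = $152
Second discount:
15% of $152 = $22.80
Final price:
$152 - $22.80 = $129.20

$129.20


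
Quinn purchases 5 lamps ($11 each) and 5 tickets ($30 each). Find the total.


Cost of lamps:
5 x $11 = $55
Cost of tickets:
5 x $30 = $150
Add both:
$55 + $150 = $205

$205


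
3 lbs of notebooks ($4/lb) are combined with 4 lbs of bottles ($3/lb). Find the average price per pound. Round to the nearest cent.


Cost of notebooks:
3 x $4 = $12
Cost of bottles:
4 x $3 = $12
Total cost: $12 + $12 = $24
Total weight: 7 lbs
Average: $24 / 7 = $3.4285... ≈ $3.43/lb

$3.43/lb


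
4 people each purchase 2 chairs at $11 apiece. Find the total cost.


Cost per person:
2 x $11 = $22
Group total:
4 x $22 = $88

$88


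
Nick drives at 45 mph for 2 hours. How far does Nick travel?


Use the formula: distance = speed x time
Speed = 45 mph, Time = 2 hours
45 x 2 = 90 miles

90 miles


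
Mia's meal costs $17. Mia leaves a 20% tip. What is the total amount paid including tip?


Calculate the tip:
20% of $17 = $3.40
Add tip to meal cost:
$17 + $3.40 = $20.40

$20.40


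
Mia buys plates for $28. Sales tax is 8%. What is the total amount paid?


Calculate the tax:
8% of $28 = $2.24
Add tax to price:
$28 + $2.24 = $30.24

$30.24


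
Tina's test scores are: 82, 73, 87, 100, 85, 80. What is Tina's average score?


Add the scores:
82 + 73 + 87 + 100 + 85 + 80 = 507
Divide by the number of tests:
507 / 6 = 84.5

84.5


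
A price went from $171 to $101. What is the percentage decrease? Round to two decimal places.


Find the absolute change:
|101 - 171| = 70
Divide by original and multiply by 100:
70 / 171 x 100 = 40.9356...% ≈ 40.94%

40.94%


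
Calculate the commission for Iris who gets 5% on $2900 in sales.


Convert rate to decimal:
5% = 0.05
Multiply by sales:
$2900 x 0.05 = $145

$145


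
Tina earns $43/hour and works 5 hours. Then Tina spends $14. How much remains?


Calculate earnings:
5 x $43 = $215
Subtract spending:
$215 - $14 = $201

$201


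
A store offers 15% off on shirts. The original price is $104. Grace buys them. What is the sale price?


Calculate the discount amount:
15% of $104 = $15.60
Subtract from original:
$104 - $15.60 = $88.40

$88.40


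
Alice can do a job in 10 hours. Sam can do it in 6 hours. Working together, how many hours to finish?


Alice's rate: 1/10 of the job per hour
Sam's rate: 1/6 of the job per hour
Combined rate: 1/10 + 1/6 = 4/15 per hour
Time = 1 / (4/15) = 15/4 = 3.75 hours

3.75 hours


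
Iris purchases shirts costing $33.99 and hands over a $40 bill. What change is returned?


Start with the amount paid:
$40
Subtract the price:
$40 - $33.99 = $6.01

$6.01


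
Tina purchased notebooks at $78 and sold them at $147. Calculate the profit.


Selling price = $147
Cost price = $78
Profit = selling price - cost price:
Profit = $147 - $78 = $69

$69


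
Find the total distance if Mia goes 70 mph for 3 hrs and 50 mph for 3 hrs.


Leg 1 distance:
70 x 3 = 210 miles
Leg 2 distance:
50 x 3 = 150 miles
Total distance:
210 + 150 = 360 miles

360 miles


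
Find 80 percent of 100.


Convert percentage to decimal:
80% = 0.8
Multiply:
100 x 0.8 = 80

80


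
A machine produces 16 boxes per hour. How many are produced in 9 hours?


Production rate: 16 boxes per hour
Time: 9 hours
Total: 16 x 9 = 144 boxes

144 boxes


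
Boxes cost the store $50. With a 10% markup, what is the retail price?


Calculate the markup amount:
10% of $50 = $5
Add to cost:
$50 + $5 = $55

$55


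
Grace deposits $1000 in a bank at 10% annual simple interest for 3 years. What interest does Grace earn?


Use the formula I = P x R x T / 100
P x R x T = 1000 x 10 x 3 = 30000
I = 30000 / 100 = $300

$300


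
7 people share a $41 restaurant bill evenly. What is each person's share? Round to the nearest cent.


Total bill: $41
Number of people: 7
Each pays: $41 / 7 = $5.8571... ≈ $5.86

$5.86


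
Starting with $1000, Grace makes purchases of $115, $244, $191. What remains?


Add up expenses:
$115 + $244 + $191 = $550
Subtract from budget:
$1000 - $550 = $450

$450


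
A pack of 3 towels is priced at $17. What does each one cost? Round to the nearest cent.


Total cost: $17
Number of items: 3
Unit price: $17 / 3 = $5.6666... ≈ $5.67

$5.67


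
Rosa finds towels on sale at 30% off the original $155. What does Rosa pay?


Calculate the discount amount:
30% of $155 = $46.50
Subtract from original:
$155 - $46.50 = $108.50

$108.50


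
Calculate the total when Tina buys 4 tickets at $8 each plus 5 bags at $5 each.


Cost of tickets:
4 x $8 = $32
Cost of bags:
5 x $5 = $25
Add both:
$32 + $25 = $57

$57


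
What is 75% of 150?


Convert percentage to decimal:
75% = 0.75
Multiply:
150 x 0.75 = 112.5

112.5


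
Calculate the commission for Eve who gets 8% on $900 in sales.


Convert rate to decimal:
8% = 0.08
Multiply by sales:
$900 x 0.08 = $72

$72


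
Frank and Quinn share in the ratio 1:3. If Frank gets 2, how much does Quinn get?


Find the multiplier:
2 / 1 = 2
Apply to Quinn's share:
3 x 2 = 6

6


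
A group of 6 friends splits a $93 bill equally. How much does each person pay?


Total bill: $93
Number of people: 6
Each pays: $93 / 6 = $15.50

$15.50


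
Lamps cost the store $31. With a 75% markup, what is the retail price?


Calculate the markup amount:
75% of $31 = $23.25
Add to cost:
$31 + $23.25 = $54.25

$54.25


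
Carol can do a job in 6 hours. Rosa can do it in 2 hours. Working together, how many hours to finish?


Carol's rate: 1/6 of the job per hour
Rosa's rate: 1/2 of the job per hour
Combined rate: 1/6 + 1/2 = 2/3 per hour
Time = 1 / (2/3) = 3/2 = 1.5 hours

1.5 hours


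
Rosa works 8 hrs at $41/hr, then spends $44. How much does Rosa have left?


Calculate earnings:
8 x $41 = $328
Subtract spending:
$328 - $44 = $284

$284


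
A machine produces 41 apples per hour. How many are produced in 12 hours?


Production rate: 41 apples per hour
Time: 12 hours
Total: 41 x 12 = 492 apples

492 apples


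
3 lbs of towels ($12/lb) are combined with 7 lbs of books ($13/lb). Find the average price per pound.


Cost of towels:
3 x $12 = $36
Cost of books:
7 x $13 = $91
Total cost: $36 + $91 = $127
Total weight: 10 lbs
Average: $127 / 10 = $12.70/lb

$12.70/lb


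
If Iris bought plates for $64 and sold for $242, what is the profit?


Selling price = $242
Cost price = $64
Profit = selling price - cost price:
Profit = $242 - $64 = $178

$178


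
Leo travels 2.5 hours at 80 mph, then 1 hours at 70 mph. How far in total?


Leg 1 distance:
80 x 2.5 = 200 miles
Leg 2 distance:
70 x 1 = 70 miles
Total distance:
200 + 70 = 270 miles

270 miles
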